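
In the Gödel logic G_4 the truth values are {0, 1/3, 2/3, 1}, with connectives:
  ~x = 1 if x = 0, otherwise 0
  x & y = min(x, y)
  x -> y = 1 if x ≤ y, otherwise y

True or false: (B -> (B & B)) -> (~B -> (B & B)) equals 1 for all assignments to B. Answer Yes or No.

No

Counterexample: take B = 0.
B & B = 0 & 0 = 0
B -> (B & B) = 0 -> 0 = 1
~B = ~0 = 1
B & B = 0 & 0 = 0
~B -> (B & B) = 1 -> 0 = 0
(B -> (B & B)) -> (~B -> (B & B)) = 1 -> 0 = 0
This gives 0 ≠ 1.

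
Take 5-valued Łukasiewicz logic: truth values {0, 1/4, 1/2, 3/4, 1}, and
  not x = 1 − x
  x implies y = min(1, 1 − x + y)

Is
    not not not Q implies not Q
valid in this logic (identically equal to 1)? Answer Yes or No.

Yes

Q = 0 ↦ 1
Q = 1/4 ↦ 1
Q = 1/2 ↦ 1
Q = 3/4 ↦ 1
Q = 1 ↦ 1
Every assignment gives a value ≥ 1.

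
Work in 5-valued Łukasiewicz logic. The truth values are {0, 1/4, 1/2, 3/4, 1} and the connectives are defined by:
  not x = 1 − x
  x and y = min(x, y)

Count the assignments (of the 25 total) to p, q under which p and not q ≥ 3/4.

4

value 1: 1 assignment (counts)
value 3/4: 3 assignments (counts)
value 1/2: 5 assignments
value 1/4: 7 assignments
value 0: 9 assignments
So 4 of the 25 assignments meet the threshold.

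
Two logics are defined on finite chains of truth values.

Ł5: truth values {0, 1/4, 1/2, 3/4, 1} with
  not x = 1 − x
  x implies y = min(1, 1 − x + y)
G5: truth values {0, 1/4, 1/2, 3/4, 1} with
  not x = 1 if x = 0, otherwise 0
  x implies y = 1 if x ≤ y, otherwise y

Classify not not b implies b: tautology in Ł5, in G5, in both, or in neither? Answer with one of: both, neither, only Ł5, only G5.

In Ł5: every assignment gives 1 — tautology.
In G5: at b = 1/4 the value is 1/4 — not a tautology.

only Ł5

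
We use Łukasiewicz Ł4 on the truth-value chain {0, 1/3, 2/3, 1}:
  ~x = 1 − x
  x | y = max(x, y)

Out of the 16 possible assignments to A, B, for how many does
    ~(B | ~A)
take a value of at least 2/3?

4

A = 0, B = 0 ↦ 0  <
A = 0, B = 1/3 ↦ 0  <
A = 0, B = 2/3 ↦ 0  <
A = 0, B = 1 ↦ 0  <
A = 1/3, B = 0 ↦ 1/3  <
A = 1/3, B = 1/3 ↦ 1/3  <
A = 1/3, B = 2/3 ↦ 1/3  <
A = 1/3, B = 1 ↦ 0  <
A = 2/3, B = 0 ↦ 2/3  ≥
A = 2/3, B = 1/3 ↦ 2/3  ≥
A = 2/3, B = 2/3 ↦ 1/3  <
A = 2/3, B = 1 ↦ 0  <
A = 1, B = 0 ↦ 1  ≥
A = 1, B = 1/3 ↦ 2/3  ≥
A = 1, B = 2/3 ↦ 1/3  <
A = 1, B = 1 ↦ 0  <
So 4 of the 16 assignments meet the threshold.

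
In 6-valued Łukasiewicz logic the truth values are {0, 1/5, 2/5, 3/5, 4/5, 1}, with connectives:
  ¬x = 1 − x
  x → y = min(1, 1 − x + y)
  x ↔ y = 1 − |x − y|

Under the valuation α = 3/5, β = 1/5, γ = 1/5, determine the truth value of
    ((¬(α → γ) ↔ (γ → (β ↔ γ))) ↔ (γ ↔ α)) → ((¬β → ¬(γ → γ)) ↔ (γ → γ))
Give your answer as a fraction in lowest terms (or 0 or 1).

α → γ = 3/5 → 1/5 = 3/5
¬(α → γ) = ¬3/5 = 2/5
β ↔ γ = 1/5 ↔ 1/5 = 1
γ → (β ↔ γ) = 1/5 → 1 = 1
¬(α → γ) ↔ (γ → (β ↔ γ)) = 2/5 ↔ 1 = 2/5
γ ↔ α = 1/5 ↔ 3/5 = 3/5
(¬(α → γ) ↔ (γ → (β ↔ γ))) ↔ (γ ↔ α) = 2/5 ↔ 3/5 = 4/5
¬β = ¬1/5 = 4/5
γ → γ = 1/5 → 1/5 = 1
¬(γ → γ) = ¬1 = 0
¬β → ¬(γ → γ) = 4/5 → 0 = 1/5
γ → γ = 1/5 → 1/5 = 1
(¬β → ¬(γ → γ)) ↔ (γ → γ) = 1/5 ↔ 1 = 1/5
((¬(α → γ) ↔ (γ → (β ↔ γ))) ↔ (γ ↔ α)) → ((¬β → ¬(γ → γ)) ↔ (γ → γ)) = 4/5 → 1/5 = 2/5

2/5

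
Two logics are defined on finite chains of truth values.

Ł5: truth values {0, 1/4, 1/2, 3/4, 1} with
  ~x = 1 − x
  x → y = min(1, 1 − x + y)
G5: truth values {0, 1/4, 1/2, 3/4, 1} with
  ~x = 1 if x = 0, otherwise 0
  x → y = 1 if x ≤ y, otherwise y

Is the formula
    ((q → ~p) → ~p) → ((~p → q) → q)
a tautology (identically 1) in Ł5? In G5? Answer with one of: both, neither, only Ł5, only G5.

In Ł5: every assignment gives 1 — tautology.
In G5: at p = 1/4, q = 1/4 the value is 1/4 — not a tautology.

only Ł5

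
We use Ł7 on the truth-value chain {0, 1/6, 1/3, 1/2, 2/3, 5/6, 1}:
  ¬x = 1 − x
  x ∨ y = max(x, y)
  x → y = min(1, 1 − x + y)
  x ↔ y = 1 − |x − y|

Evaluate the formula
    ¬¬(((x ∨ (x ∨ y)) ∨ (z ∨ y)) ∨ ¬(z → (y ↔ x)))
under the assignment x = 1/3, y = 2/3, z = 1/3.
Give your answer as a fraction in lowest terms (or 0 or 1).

x ∨ y = 1/3 ∨ 2/3 = 2/3
x ∨ (x ∨ y) = 1/3 ∨ 2/3 = 2/3
z ∨ y = 1/3 ∨ 2/3 = 2/3
(x ∨ (x ∨ y)) ∨ (z ∨ y) = 2/3 ∨ 2/3 = 2/3
y ↔ x = 2/3 ↔ 1/3 = 2/3
z → (y ↔ x) = 1/3 → 2/3 = 1
¬(z → (y ↔ x)) = ¬1 = 0
((x ∨ (x ∨ y)) ∨ (z ∨ y)) ∨ ¬(z → (y ↔ x)) = 2/3 ∨ 0 = 2/3
¬(((x ∨ (x ∨ y)) ∨ (z ∨ y)) ∨ ¬(z → (y ↔ x))) = ¬2/3 = 1/3
¬¬(((x ∨ (x ∨ y)) ∨ (z ∨ y)) ∨ ¬(z → (y ↔ x))) = ¬1/3 = 2/3

2/3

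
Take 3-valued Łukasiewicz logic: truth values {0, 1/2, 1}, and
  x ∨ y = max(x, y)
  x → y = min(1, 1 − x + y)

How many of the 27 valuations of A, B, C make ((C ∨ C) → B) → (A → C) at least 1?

value 1: 19 assignments (counts)
value 1/2: 5 assignments
value 0: 3 assignments
So 19 of the 27 assignments meet the threshold.

19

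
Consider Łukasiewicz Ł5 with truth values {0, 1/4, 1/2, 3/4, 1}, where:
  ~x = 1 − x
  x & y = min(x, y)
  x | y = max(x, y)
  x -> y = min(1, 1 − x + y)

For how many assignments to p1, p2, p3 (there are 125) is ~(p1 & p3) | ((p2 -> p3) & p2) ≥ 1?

49

value 1: 49 assignments (counts)
value 3/4: 46 assignments
value 1/2: 22 assignments
value 1/4: 7 assignments
value 0: 1 assignment
So 49 of the 125 assignments meet the threshold.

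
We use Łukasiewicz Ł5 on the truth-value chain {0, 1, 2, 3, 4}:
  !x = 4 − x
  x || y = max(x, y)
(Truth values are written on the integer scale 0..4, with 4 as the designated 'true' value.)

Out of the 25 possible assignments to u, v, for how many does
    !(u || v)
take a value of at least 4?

1

value 4: 1 assignment (counts)
value 3: 3 assignments
value 2: 5 assignments
value 1: 7 assignments
value 0: 9 assignments
So 1 of the 25 assignments meets the threshold.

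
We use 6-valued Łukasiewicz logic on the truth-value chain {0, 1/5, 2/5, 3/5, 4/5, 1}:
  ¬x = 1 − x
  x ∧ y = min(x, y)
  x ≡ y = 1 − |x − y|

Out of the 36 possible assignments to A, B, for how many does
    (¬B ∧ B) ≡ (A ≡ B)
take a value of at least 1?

6

value 1: 6 assignments (counts)
value 4/5: 8 assignments
value 3/5: 8 assignments
value 2/5: 8 assignments
value 1/5: 4 assignments
value 0: 2 assignments
So 6 of the 36 assignments meet the threshold.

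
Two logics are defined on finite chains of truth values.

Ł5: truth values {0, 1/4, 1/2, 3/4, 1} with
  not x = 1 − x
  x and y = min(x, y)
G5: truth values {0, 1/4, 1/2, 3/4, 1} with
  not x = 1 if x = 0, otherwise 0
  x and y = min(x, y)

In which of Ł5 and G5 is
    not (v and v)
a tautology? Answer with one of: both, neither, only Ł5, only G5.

In Ł5: at v = 1/4 the value is 3/4 — not a tautology.
In G5: at v = 1/4 the value is 0 — not a tautology.

neither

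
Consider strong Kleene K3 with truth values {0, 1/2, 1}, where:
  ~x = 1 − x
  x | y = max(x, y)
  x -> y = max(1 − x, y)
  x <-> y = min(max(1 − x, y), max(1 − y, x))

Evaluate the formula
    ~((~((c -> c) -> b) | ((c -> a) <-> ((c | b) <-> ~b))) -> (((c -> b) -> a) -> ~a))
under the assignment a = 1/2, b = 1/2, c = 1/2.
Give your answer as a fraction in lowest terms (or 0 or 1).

1/2

c -> c = 1/2 -> 1/2 = 1/2
(c -> c) -> b = 1/2 -> 1/2 = 1/2
~((c -> c) -> b) = ~1/2 = 1/2
c -> a = 1/2 -> 1/2 = 1/2
c | b = 1/2 | 1/2 = 1/2
~b = ~1/2 = 1/2
(c | b) <-> ~b = 1/2 <-> 1/2 = 1/2
(c -> a) <-> ((c | b) <-> ~b) = 1/2 <-> 1/2 = 1/2
~((c -> c) -> b) | ((c -> a) <-> ((c | b) <-> ~b)) = 1/2 | 1/2 = 1/2
c -> b = 1/2 -> 1/2 = 1/2
(c -> b) -> a = 1/2 -> 1/2 = 1/2
~a = ~1/2 = 1/2
((c -> b) -> a) -> ~a = 1/2 -> 1/2 = 1/2
(~((c -> c) -> b) | ((c -> a) <-> ((c | b) <-> ~b))) -> (((c -> b) -> a) -> ~a) = 1/2 -> 1/2 = 1/2
~((~((c -> c) -> b) | ((c -> a) <-> ((c | b) <-> ~b))) -> (((c -> b) -> a) -> ~a)) = ~1/2 = 1/2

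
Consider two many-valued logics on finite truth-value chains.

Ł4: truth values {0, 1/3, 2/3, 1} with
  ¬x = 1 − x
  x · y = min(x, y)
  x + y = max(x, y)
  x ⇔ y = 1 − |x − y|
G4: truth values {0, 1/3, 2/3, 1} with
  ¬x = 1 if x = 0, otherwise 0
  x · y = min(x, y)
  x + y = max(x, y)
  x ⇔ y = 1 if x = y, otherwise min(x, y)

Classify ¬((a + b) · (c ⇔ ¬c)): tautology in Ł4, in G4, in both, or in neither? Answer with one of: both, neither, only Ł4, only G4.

only G4

In Ł4: at a = 0, b = 1/3, c = 1/3 the value is 2/3 — not a tautology.
In G4: every assignment gives 1 — tautology.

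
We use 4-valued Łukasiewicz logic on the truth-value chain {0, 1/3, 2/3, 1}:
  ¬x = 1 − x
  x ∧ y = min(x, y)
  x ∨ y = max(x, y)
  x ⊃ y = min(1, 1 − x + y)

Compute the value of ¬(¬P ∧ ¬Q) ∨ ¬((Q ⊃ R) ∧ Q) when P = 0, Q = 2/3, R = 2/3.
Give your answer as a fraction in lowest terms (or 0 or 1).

¬P = ¬0 = 1
¬Q = ¬2/3 = 1/3
¬P ∧ ¬Q = 1 ∧ 1/3 = 1/3
¬(¬P ∧ ¬Q) = ¬1/3 = 2/3
Q ⊃ R = 2/3 ⊃ 2/3 = 1
(Q ⊃ R) ∧ Q = 1 ∧ 2/3 = 2/3
¬((Q ⊃ R) ∧ Q) = ¬2/3 = 1/3
¬(¬P ∧ ¬Q) ∨ ¬((Q ⊃ R) ∧ Q) = 2/3 ∨ 1/3 = 2/3

2/3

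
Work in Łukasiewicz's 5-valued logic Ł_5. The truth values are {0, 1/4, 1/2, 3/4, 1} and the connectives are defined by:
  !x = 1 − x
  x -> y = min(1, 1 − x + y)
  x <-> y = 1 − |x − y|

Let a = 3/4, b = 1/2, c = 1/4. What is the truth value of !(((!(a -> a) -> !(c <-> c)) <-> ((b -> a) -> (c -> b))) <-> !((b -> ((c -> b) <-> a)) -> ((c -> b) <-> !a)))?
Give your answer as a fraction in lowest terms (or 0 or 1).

a -> a = 3/4 -> 3/4 = 1
!(a -> a) = !1 = 0
c <-> c = 1/4 <-> 1/4 = 1
!(c <-> c) = !1 = 0
!(a -> a) -> !(c <-> c) = 0 -> 0 = 1
b -> a = 1/2 -> 3/4 = 1
c -> b = 1/4 -> 1/2 = 1
(b -> a) -> (c -> b) = 1 -> 1 = 1
(!(a -> a) -> !(c <-> c)) <-> ((b -> a) -> (c -> b)) = 1 <-> 1 = 1
c -> b = 1/4 -> 1/2 = 1
(c -> b) <-> a = 1 <-> 3/4 = 3/4
b -> ((c -> b) <-> a) = 1/2 -> 3/4 = 1
c -> b = 1/4 -> 1/2 = 1
!a = !3/4 = 1/4
(c -> b) <-> !a = 1 <-> 1/4 = 1/4
(b -> ((c -> b) <-> a)) -> ((c -> b) <-> !a) = 1 -> 1/4 = 1/4
!((b -> ((c -> b) <-> a)) -> ((c -> b) <-> !a)) = !1/4 = 3/4
((!(a -> a) -> !(c <-> c)) <-> ((b -> a) -> (c -> b))) <-> !((b -> ((c -> b) <-> a)) -> ((c -> b) <-> !a)) = 1 <-> 3/4 = 3/4
!(((!(a -> a) -> !(c <-> c)) <-> ((b -> a) -> (c -> b))) <-> !((b -> ((c -> b) <-> a)) -> ((c -> b) <-> !a))) = !3/4 = 1/4

1/4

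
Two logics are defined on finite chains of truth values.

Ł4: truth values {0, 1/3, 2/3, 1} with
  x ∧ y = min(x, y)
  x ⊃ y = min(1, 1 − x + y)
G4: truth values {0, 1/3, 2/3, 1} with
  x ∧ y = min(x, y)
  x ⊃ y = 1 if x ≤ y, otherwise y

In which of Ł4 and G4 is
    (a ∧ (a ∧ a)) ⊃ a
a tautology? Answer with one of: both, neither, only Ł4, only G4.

In Ł4: every assignment gives 1 — tautology.
In G4: every assignment gives 1 — tautology.

both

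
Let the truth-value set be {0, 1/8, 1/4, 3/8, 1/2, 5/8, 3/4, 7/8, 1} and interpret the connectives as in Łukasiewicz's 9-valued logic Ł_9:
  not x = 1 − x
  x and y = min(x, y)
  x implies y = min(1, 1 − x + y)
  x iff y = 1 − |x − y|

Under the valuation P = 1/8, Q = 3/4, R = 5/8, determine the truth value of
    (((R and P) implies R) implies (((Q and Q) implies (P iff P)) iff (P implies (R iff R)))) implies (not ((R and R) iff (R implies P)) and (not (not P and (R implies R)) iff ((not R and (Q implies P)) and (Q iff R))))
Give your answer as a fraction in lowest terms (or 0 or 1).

1/8

R and P = 5/8 and 1/8 = 1/8
(R and P) implies R = 1/8 implies 5/8 = 1
Q and Q = 3/4 and 3/4 = 3/4
P iff P = 1/8 iff 1/8 = 1
(Q and Q) implies (P iff P) = 3/4 implies 1 = 1
R iff R = 5/8 iff 5/8 = 1
P implies (R iff R) = 1/8 implies 1 = 1
((Q and Q) implies (P iff P)) iff (P implies (R iff R)) = 1 iff 1 = 1
((R and P) implies R) implies (((Q and Q) implies (P iff P)) iff (P implies (R iff R))) = 1 implies 1 = 1
R and R = 5/8 and 5/8 = 5/8
R implies P = 5/8 implies 1/8 = 1/2
(R and R) iff (R implies P) = 5/8 iff 1/2 = 7/8
not ((R and R) iff (R implies P)) = not 7/8 = 1/8
not P = not 1/8 = 7/8
R implies R = 5/8 implies 5/8 = 1
not P and (R implies R) = 7/8 and 1 = 7/8
not (not P and (R implies R)) = not 7/8 = 1/8
not R = not 5/8 = 3/8
Q implies P = 3/4 implies 1/8 = 3/8
not R and (Q implies P) = 3/8 and 3/8 = 3/8
Q iff R = 3/4 iff 5/8 = 7/8
(not R and (Q implies P)) and (Q iff R) = 3/8 and 7/8 = 3/8
not (not P and (R implies R)) iff ((not R and (Q implies P)) and (Q iff R)) = 1/8 iff 3/8 = 3/4
not ((R and R) iff (R implies P)) and (not (not P and (R implies R)) iff ((not R and (Q implies P)) and (Q iff R))) = 1/8 and 3/4 = 1/8
(((R and P) implies R) implies (((Q and Q) implies (P iff P)) iff (P implies (R iff R)))) implies (not ((R and R) iff (R implies P)) and (not (not P and (R implies R)) iff ((not R and (Q implies P)) and (Q iff R)))) = 1 implies 1/8 = 1/8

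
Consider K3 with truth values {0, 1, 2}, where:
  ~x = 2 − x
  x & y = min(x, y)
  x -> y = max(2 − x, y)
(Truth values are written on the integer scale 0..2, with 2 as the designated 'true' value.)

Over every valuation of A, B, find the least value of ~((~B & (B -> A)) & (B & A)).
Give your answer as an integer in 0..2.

1

Take A = 1, B = 1:
~B = ~1 = 1
B -> A = 1 -> 1 = 1
~B & (B -> A) = 1 & 1 = 1
B & A = 1 & 1 = 1
(~B & (B -> A)) & (B & A) = 1 & 1 = 1
~((~B & (B -> A)) & (B & A)) = ~1 = 1
No assignment yields a value below 1, so this is the minimum.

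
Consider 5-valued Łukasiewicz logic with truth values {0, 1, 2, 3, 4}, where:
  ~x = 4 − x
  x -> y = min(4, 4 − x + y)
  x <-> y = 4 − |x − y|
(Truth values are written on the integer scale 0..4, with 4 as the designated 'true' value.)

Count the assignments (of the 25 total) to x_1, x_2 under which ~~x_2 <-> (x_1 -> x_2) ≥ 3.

value 4: 9 assignments (counts)
value 3: 7 assignments (counts)
value 2: 5 assignments
value 1: 3 assignments
value 0: 1 assignment
So 16 of the 25 assignments meet the threshold.

16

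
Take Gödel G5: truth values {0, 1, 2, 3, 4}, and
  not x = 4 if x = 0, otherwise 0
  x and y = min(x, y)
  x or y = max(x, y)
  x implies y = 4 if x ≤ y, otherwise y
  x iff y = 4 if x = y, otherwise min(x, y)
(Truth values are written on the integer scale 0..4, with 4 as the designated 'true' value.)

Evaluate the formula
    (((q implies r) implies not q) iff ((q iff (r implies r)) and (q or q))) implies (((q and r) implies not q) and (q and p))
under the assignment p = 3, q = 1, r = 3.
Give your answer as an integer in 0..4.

4

q implies r = 1 implies 3 = 4
not q = not 1 = 0
(q implies r) implies not q = 4 implies 0 = 0
r implies r = 3 implies 3 = 4
q iff (r implies r) = 1 iff 4 = 1
q or q = 1 or 1 = 1
(q iff (r implies r)) and (q or q) = 1 and 1 = 1
((q implies r) implies not q) iff ((q iff (r implies r)) and (q or q)) = 0 iff 1 = 0
q and r = 1 and 3 = 1
not q = not 1 = 0
(q and r) implies not q = 1 implies 0 = 0
q and p = 1 and 3 = 1
((q and r) implies not q) and (q and p) = 0 and 1 = 0
(((q implies r) implies not q) iff ((q iff (r implies r)) and (q or q))) implies (((q and r) implies not q) and (q and p)) = 0 implies 0 = 4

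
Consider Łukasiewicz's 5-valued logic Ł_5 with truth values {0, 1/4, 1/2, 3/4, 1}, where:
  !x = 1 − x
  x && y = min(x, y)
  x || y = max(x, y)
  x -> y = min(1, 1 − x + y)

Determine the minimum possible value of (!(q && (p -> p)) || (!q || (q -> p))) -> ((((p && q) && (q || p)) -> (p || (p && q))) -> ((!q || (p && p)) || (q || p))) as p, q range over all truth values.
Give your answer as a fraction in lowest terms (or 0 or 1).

Take p = 1/2, q = 1/2:
p -> p = 1/2 -> 1/2 = 1
q && (p -> p) = 1/2 && 1 = 1/2
!(q && (p -> p)) = !1/2 = 1/2
!q = !1/2 = 1/2
q -> p = 1/2 -> 1/2 = 1
!q || (q -> p) = 1/2 || 1 = 1
!(q && (p -> p)) || (!q || (q -> p)) = 1/2 || 1 = 1
p && q = 1/2 && 1/2 = 1/2
q || p = 1/2 || 1/2 = 1/2
(p && q) && (q || p) = 1/2 && 1/2 = 1/2
p && q = 1/2 && 1/2 = 1/2
p || (p && q) = 1/2 || 1/2 = 1/2
((p && q) && (q || p)) -> (p || (p && q)) = 1/2 -> 1/2 = 1
!q = !1/2 = 1/2
p && p = 1/2 && 1/2 = 1/2
!q || (p && p) = 1/2 || 1/2 = 1/2
q || p = 1/2 || 1/2 = 1/2
(!q || (p && p)) || (q || p) = 1/2 || 1/2 = 1/2
(((p && q) && (q || p)) -> (p || (p && q))) -> ((!q || (p && p)) || (q || p)) = 1 -> 1/2 = 1/2
(!(q && (p -> p)) || (!q || (q -> p))) -> ((((p && q) && (q || p)) -> (p || (p && q))) -> ((!q || (p && p)) || (q || p))) = 1 -> 1/2 = 1/2
No assignment yields a value below 1/2, so this is the minimum.

1/2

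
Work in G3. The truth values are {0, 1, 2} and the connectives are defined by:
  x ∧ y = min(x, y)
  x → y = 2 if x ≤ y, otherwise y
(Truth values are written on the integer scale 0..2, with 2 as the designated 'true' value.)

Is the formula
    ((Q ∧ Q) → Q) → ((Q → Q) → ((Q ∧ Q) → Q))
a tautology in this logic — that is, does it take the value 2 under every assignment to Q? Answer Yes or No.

Q = 0 ↦ 2
Q = 1 ↦ 2
Q = 2 ↦ 2
Every assignment gives a value ≥ 2.

Yes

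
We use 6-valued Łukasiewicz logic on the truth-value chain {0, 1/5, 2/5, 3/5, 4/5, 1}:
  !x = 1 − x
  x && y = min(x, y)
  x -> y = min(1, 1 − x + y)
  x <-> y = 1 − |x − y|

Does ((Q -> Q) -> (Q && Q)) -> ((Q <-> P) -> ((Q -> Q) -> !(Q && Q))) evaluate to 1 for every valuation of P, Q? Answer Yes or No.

No

Counterexample: take P = 1/5, Q = 1.
Q -> Q = 1 -> 1 = 1
Q && Q = 1 && 1 = 1
(Q -> Q) -> (Q && Q) = 1 -> 1 = 1
Q <-> P = 1 <-> 1/5 = 1/5
Q -> Q = 1 -> 1 = 1
Q && Q = 1 && 1 = 1
!(Q && Q) = !1 = 0
(Q -> Q) -> !(Q && Q) = 1 -> 0 = 0
(Q <-> P) -> ((Q -> Q) -> !(Q && Q)) = 1/5 -> 0 = 4/5
((Q -> Q) -> (Q && Q)) -> ((Q <-> P) -> ((Q -> Q) -> !(Q && Q))) = 1 -> 4/5 = 4/5
This gives 4/5 ≠ 1.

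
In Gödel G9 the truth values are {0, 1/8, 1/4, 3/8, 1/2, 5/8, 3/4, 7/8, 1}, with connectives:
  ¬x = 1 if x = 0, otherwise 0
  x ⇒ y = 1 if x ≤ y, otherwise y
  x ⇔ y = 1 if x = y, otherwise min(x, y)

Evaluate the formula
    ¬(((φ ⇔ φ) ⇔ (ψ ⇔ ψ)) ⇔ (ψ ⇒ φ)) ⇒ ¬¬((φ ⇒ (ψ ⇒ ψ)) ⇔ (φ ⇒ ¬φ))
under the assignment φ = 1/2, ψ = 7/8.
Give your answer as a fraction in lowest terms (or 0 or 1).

1

φ ⇔ φ = 1/2 ⇔ 1/2 = 1
ψ ⇔ ψ = 7/8 ⇔ 7/8 = 1
(φ ⇔ φ) ⇔ (ψ ⇔ ψ) = 1 ⇔ 1 = 1
ψ ⇒ φ = 7/8 ⇒ 1/2 = 1/2
((φ ⇔ φ) ⇔ (ψ ⇔ ψ)) ⇔ (ψ ⇒ φ) = 1 ⇔ 1/2 = 1/2
¬(((φ ⇔ φ) ⇔ (ψ ⇔ ψ)) ⇔ (ψ ⇒ φ)) = ¬1/2 = 0
ψ ⇒ ψ = 7/8 ⇒ 7/8 = 1
φ ⇒ (ψ ⇒ ψ) = 1/2 ⇒ 1 = 1
¬φ = ¬1/2 = 0
φ ⇒ ¬φ = 1/2 ⇒ 0 = 0
(φ ⇒ (ψ ⇒ ψ)) ⇔ (φ ⇒ ¬φ) = 1 ⇔ 0 = 0
¬((φ ⇒ (ψ ⇒ ψ)) ⇔ (φ ⇒ ¬φ)) = ¬0 = 1
¬¬((φ ⇒ (ψ ⇒ ψ)) ⇔ (φ ⇒ ¬φ)) = ¬1 = 0
¬(((φ ⇔ φ) ⇔ (ψ ⇔ ψ)) ⇔ (ψ ⇒ φ)) ⇒ ¬¬((φ ⇒ (ψ ⇒ ψ)) ⇔ (φ ⇒ ¬φ)) = 0 ⇒ 0 = 1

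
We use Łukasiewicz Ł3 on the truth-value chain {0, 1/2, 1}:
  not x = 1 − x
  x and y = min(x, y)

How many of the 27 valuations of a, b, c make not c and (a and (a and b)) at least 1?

1

value 1: 1 assignment (counts)
value 1/2: 7 assignments
value 0: 19 assignments
So 1 of the 27 assignments meets the threshold.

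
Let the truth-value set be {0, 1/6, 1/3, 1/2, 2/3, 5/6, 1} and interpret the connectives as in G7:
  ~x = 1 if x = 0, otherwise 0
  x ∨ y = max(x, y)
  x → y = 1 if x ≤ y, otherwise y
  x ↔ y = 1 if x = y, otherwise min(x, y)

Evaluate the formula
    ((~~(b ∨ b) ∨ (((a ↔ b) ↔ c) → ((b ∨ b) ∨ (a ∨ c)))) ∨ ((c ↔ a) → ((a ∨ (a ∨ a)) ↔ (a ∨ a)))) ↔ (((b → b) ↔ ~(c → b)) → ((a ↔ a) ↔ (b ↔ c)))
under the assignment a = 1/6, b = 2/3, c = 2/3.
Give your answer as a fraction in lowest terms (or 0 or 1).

1

b ∨ b = 2/3 ∨ 2/3 = 2/3
~(b ∨ b) = ~2/3 = 0
~~(b ∨ b) = ~0 = 1
a ↔ b = 1/6 ↔ 2/3 = 1/6
(a ↔ b) ↔ c = 1/6 ↔ 2/3 = 1/6
b ∨ b = 2/3 ∨ 2/3 = 2/3
a ∨ c = 1/6 ∨ 2/3 = 2/3
(b ∨ b) ∨ (a ∨ c) = 2/3 ∨ 2/3 = 2/3
((a ↔ b) ↔ c) → ((b ∨ b) ∨ (a ∨ c)) = 1/6 → 2/3 = 1
~~(b ∨ b) ∨ (((a ↔ b) ↔ c) → ((b ∨ b) ∨ (a ∨ c))) = 1 ∨ 1 = 1
c ↔ a = 2/3 ↔ 1/6 = 1/6
a ∨ a = 1/6 ∨ 1/6 = 1/6
a ∨ (a ∨ a) = 1/6 ∨ 1/6 = 1/6
a ∨ a = 1/6 ∨ 1/6 = 1/6
(a ∨ (a ∨ a)) ↔ (a ∨ a) = 1/6 ↔ 1/6 = 1
(c ↔ a) → ((a ∨ (a ∨ a)) ↔ (a ∨ a)) = 1/6 → 1 = 1
(~~(b ∨ b) ∨ (((a ↔ b) ↔ c) → ((b ∨ b) ∨ (a ∨ c)))) ∨ ((c ↔ a) → ((a ∨ (a ∨ a)) ↔ (a ∨ a))) = 1 ∨ 1 = 1
b → b = 2/3 → 2/3 = 1
c → b = 2/3 → 2/3 = 1
~(c → b) = ~1 = 0
(b → b) ↔ ~(c → b) = 1 ↔ 0 = 0
a ↔ a = 1/6 ↔ 1/6 = 1
b ↔ c = 2/3 ↔ 2/3 = 1
(a ↔ a) ↔ (b ↔ c) = 1 ↔ 1 = 1
((b → b) ↔ ~(c → b)) → ((a ↔ a) ↔ (b ↔ c)) = 0 → 1 = 1
((~~(b ∨ b) ∨ (((a ↔ b) ↔ c) → ((b ∨ b) ∨ (a ∨ c)))) ∨ ((c ↔ a) → ((a ∨ (a ∨ a)) ↔ (a ∨ a)))) ↔ (((b → b) ↔ ~(c → b)) → ((a ↔ a) ↔ (b ↔ c))) = 1 ↔ 1 = 1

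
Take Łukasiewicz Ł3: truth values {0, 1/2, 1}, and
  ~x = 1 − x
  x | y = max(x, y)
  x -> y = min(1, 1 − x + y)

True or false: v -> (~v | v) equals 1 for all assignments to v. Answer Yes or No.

v = 0 ↦ 1
v = 1/2 ↦ 1
v = 1 ↦ 1
Every assignment gives a value ≥ 1.

Yes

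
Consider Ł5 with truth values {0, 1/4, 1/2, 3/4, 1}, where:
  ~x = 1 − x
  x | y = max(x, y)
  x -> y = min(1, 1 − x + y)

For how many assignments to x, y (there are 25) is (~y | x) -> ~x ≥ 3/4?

value 1: 12 assignments (counts)
value 3/4: 2 assignments (counts)
value 1/2: 5 assignments
value 1/4: 1 assignment
value 0: 5 assignments
So 14 of the 25 assignments meet the threshold.

14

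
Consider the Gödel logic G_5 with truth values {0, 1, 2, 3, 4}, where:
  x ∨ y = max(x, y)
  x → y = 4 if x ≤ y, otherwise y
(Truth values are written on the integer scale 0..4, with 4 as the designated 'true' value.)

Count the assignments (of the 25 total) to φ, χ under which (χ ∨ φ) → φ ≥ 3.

value 4: 15 assignments (counts)
value 3: 1 assignment (counts)
value 2: 2 assignments
value 1: 3 assignments
value 0: 4 assignments
So 16 of the 25 assignments meet the threshold.

16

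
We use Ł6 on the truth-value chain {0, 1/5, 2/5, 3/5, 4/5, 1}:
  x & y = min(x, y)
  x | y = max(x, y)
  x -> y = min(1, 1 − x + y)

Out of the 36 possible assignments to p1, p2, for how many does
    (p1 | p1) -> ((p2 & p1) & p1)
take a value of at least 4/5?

value 1: 21 assignments (counts)
value 4/5: 5 assignments (counts)
value 3/5: 4 assignments
value 2/5: 3 assignments
value 1/5: 2 assignments
value 0: 1 assignment
So 26 of the 36 assignments meet the threshold.

26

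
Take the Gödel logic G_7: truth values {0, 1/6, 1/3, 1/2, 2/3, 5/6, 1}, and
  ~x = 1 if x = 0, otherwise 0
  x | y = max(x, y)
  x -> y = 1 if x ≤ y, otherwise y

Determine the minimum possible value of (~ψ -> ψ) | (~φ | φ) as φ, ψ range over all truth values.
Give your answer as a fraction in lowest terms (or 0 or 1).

1/6

Take φ = 1/6, ψ = 0:
~ψ = ~0 = 1
~ψ -> ψ = 1 -> 0 = 0
~φ = ~1/6 = 0
~φ | φ = 0 | 1/6 = 1/6
(~ψ -> ψ) | (~φ | φ) = 0 | 1/6 = 1/6
No assignment yields a value below 1/6, so this is the minimum.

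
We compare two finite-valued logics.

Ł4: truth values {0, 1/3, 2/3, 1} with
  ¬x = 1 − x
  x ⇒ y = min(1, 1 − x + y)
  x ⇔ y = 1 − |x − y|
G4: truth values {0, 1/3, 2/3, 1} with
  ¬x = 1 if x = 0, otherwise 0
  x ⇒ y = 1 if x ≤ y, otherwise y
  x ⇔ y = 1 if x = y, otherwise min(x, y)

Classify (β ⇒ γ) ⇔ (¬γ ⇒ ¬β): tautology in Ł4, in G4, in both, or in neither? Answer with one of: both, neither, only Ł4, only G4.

only Ł4

In Ł4: every assignment gives 1 — tautology.
In G4: at β = 2/3, γ = 1/3 the value is 1/3 — not a tautology.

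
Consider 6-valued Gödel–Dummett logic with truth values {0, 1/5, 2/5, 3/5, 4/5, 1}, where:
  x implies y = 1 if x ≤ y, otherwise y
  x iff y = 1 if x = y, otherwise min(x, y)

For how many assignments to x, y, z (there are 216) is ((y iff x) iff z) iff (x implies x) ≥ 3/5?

value 1: 36 assignments (counts)
value 4/5: 8 assignments (counts)
value 3/5: 16 assignments (counts)
value 2/5: 30 assignments
value 1/5: 50 assignments
value 0: 76 assignments
So 60 of the 216 assignments meet the threshold.

60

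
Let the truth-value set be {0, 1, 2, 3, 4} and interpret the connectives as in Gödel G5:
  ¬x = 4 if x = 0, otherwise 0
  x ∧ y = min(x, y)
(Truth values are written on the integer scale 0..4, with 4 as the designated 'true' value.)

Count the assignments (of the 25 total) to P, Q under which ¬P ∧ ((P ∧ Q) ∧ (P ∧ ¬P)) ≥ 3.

0

value 0: 25 assignments
So 0 of the 25 assignments meet the threshold.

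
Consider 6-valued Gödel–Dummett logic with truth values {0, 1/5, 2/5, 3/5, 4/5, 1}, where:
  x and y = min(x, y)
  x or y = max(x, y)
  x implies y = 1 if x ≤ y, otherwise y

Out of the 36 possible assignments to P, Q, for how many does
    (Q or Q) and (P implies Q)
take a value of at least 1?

6

value 1: 6 assignments (counts)
value 4/5: 6 assignments
value 3/5: 6 assignments
value 2/5: 6 assignments
value 1/5: 6 assignments
value 0: 6 assignments
So 6 of the 36 assignments meet the threshold.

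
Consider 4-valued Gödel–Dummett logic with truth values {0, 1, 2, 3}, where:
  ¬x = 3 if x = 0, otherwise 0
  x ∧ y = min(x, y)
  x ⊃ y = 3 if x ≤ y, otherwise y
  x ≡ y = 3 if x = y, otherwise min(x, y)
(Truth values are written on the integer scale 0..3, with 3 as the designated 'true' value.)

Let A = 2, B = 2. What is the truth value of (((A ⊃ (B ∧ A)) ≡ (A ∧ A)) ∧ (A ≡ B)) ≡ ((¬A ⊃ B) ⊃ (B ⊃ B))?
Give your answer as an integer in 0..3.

2

B ∧ A = 2 ∧ 2 = 2
A ⊃ (B ∧ A) = 2 ⊃ 2 = 3
A ∧ A = 2 ∧ 2 = 2
(A ⊃ (B ∧ A)) ≡ (A ∧ A) = 3 ≡ 2 = 2
A ≡ B = 2 ≡ 2 = 3
((A ⊃ (B ∧ A)) ≡ (A ∧ A)) ∧ (A ≡ B) = 2 ∧ 3 = 2
¬A = ¬2 = 0
¬A ⊃ B = 0 ⊃ 2 = 3
B ⊃ B = 2 ⊃ 2 = 3
(¬A ⊃ B) ⊃ (B ⊃ B) = 3 ⊃ 3 = 3
(((A ⊃ (B ∧ A)) ≡ (A ∧ A)) ∧ (A ≡ B)) ≡ ((¬A ⊃ B) ⊃ (B ⊃ B)) = 2 ≡ 3 = 2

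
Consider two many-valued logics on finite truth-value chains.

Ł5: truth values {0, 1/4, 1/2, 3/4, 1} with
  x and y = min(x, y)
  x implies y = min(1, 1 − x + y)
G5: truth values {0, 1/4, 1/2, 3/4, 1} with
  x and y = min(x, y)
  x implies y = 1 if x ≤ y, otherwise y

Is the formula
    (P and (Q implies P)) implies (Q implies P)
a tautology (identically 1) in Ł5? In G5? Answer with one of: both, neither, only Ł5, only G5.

In Ł5: every assignment gives 1 — tautology.
In G5: every assignment gives 1 — tautology.

both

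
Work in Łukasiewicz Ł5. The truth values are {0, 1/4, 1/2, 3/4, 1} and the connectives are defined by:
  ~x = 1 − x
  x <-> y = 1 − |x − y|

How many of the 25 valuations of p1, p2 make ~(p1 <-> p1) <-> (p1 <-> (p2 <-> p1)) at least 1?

2

value 1: 2 assignments (counts)
value 3/4: 3 assignments
value 1/2: 6 assignments
value 1/4: 7 assignments
value 0: 7 assignments
So 2 of the 25 assignments meet the threshold.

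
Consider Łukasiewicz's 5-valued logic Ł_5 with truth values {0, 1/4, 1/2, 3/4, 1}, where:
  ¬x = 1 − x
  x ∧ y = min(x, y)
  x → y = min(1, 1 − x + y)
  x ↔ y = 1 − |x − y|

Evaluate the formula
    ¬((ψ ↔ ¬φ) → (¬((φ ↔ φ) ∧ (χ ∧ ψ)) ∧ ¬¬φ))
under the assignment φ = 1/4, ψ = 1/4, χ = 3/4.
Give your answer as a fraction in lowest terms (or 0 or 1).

1/4

¬φ = ¬1/4 = 3/4
ψ ↔ ¬φ = 1/4 ↔ 3/4 = 1/2
φ ↔ φ = 1/4 ↔ 1/4 = 1
χ ∧ ψ = 3/4 ∧ 1/4 = 1/4
(φ ↔ φ) ∧ (χ ∧ ψ) = 1 ∧ 1/4 = 1/4
¬((φ ↔ φ) ∧ (χ ∧ ψ)) = ¬1/4 = 3/4
¬φ = ¬1/4 = 3/4
¬¬φ = ¬3/4 = 1/4
¬((φ ↔ φ) ∧ (χ ∧ ψ)) ∧ ¬¬φ = 3/4 ∧ 1/4 = 1/4
(ψ ↔ ¬φ) → (¬((φ ↔ φ) ∧ (χ ∧ ψ)) ∧ ¬¬φ) = 1/2 → 1/4 = 3/4
¬((ψ ↔ ¬φ) → (¬((φ ↔ φ) ∧ (χ ∧ ψ)) ∧ ¬¬φ)) = ¬3/4 = 1/4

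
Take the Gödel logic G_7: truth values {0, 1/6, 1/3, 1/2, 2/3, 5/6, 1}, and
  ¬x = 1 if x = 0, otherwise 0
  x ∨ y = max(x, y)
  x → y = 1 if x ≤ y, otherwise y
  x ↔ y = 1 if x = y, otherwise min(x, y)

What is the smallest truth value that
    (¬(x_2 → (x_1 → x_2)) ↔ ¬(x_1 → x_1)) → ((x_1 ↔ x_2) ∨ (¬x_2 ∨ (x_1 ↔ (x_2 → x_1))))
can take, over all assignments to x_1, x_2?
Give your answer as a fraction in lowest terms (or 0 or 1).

1/3

Take x_1 = 1/3, x_2 = 1/6:
x_1 → x_2 = 1/3 → 1/6 = 1/6
x_2 → (x_1 → x_2) = 1/6 → 1/6 = 1
¬(x_2 → (x_1 → x_2)) = ¬1 = 0
x_1 → x_1 = 1/3 → 1/3 = 1
¬(x_1 → x_1) = ¬1 = 0
¬(x_2 → (x_1 → x_2)) ↔ ¬(x_1 → x_1) = 0 ↔ 0 = 1
x_1 ↔ x_2 = 1/3 ↔ 1/6 = 1/6
¬x_2 = ¬1/6 = 0
x_2 → x_1 = 1/6 → 1/3 = 1
x_1 ↔ (x_2 → x_1) = 1/3 ↔ 1 = 1/3
¬x_2 ∨ (x_1 ↔ (x_2 → x_1)) = 0 ∨ 1/3 = 1/3
(x_1 ↔ x_2) ∨ (¬x_2 ∨ (x_1 ↔ (x_2 → x_1))) = 1/6 ∨ 1/3 = 1/3
(¬(x_2 → (x_1 → x_2)) ↔ ¬(x_1 → x_1)) → ((x_1 ↔ x_2) ∨ (¬x_2 ∨ (x_1 ↔ (x_2 → x_1)))) = 1 → 1/3 = 1/3
No assignment yields a value below 1/3, so this is the minimum.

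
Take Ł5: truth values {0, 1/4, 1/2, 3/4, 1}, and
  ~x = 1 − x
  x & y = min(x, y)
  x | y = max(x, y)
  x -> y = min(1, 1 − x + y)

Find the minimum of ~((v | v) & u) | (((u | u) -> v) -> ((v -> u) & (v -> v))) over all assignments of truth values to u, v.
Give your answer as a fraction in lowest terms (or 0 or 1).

1/2

Take u = 1/2, v = 1:
v | v = 1 | 1 = 1
(v | v) & u = 1 & 1/2 = 1/2
~((v | v) & u) = ~1/2 = 1/2
u | u = 1/2 | 1/2 = 1/2
(u | u) -> v = 1/2 -> 1 = 1
v -> u = 1 -> 1/2 = 1/2
v -> v = 1 -> 1 = 1
(v -> u) & (v -> v) = 1/2 & 1 = 1/2
((u | u) -> v) -> ((v -> u) & (v -> v)) = 1 -> 1/2 = 1/2
~((v | v) & u) | (((u | u) -> v) -> ((v -> u) & (v -> v))) = 1/2 | 1/2 = 1/2
No assignment yields a value below 1/2, so this is the minimum.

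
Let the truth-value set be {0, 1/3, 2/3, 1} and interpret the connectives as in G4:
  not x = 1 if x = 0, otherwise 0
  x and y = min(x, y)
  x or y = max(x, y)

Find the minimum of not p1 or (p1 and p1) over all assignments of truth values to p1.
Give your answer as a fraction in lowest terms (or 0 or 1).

Take p1 = 1/3:
not p1 = not 1/3 = 0
p1 and p1 = 1/3 and 1/3 = 1/3
not p1 or (p1 and p1) = 0 or 1/3 = 1/3
No assignment yields a value below 1/3, so this is the minimum.

1/3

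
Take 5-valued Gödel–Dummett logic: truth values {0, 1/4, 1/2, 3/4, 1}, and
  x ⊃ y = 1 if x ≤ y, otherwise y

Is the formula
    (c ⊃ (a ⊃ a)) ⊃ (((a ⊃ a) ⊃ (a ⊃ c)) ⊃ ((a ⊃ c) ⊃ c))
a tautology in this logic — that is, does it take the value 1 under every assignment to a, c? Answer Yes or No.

No

Counterexample: take a = 0, c = 0.
a ⊃ a = 0 ⊃ 0 = 1
c ⊃ (a ⊃ a) = 0 ⊃ 1 = 1
a ⊃ a = 0 ⊃ 0 = 1
a ⊃ c = 0 ⊃ 0 = 1
(a ⊃ a) ⊃ (a ⊃ c) = 1 ⊃ 1 = 1
a ⊃ c = 0 ⊃ 0 = 1
(a ⊃ c) ⊃ c = 1 ⊃ 0 = 0
((a ⊃ a) ⊃ (a ⊃ c)) ⊃ ((a ⊃ c) ⊃ c) = 1 ⊃ 0 = 0
(c ⊃ (a ⊃ a)) ⊃ (((a ⊃ a) ⊃ (a ⊃ c)) ⊃ ((a ⊃ c) ⊃ c)) = 1 ⊃ 0 = 0
This gives 0 ≠ 1.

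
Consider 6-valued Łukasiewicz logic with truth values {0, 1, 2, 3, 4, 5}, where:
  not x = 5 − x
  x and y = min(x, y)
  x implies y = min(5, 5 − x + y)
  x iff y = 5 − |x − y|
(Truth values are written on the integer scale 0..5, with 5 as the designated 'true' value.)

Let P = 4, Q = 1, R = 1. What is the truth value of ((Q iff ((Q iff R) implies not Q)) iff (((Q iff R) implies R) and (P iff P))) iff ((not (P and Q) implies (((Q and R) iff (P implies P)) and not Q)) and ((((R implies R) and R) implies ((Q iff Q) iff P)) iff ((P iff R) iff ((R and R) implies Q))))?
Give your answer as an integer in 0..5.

3

Q iff R = 1 iff 1 = 5
not Q = not 1 = 4
(Q iff R) implies not Q = 5 implies 4 = 4
Q iff ((Q iff R) implies not Q) = 1 iff 4 = 2
Q iff R = 1 iff 1 = 5
(Q iff R) implies R = 5 implies 1 = 1
P iff P = 4 iff 4 = 5
((Q iff R) implies R) and (P iff P) = 1 and 5 = 1
(Q iff ((Q iff R) implies not Q)) iff (((Q iff R) implies R) and (P iff P)) = 2 iff 1 = 4
P and Q = 4 and 1 = 1
not (P and Q) = not 1 = 4
Q and R = 1 and 1 = 1
P implies P = 4 implies 4 = 5
(Q and R) iff (P implies P) = 1 iff 5 = 1
not Q = not 1 = 4
((Q and R) iff (P implies P)) and not Q = 1 and 4 = 1
not (P and Q) implies (((Q and R) iff (P implies P)) and not Q) = 4 implies 1 = 2
R implies R = 1 implies 1 = 5
(R implies R) and R = 5 and 1 = 1
Q iff Q = 1 iff 1 = 5
(Q iff Q) iff P = 5 iff 4 = 4
((R implies R) and R) implies ((Q iff Q) iff P) = 1 implies 4 = 5
P iff R = 4 iff 1 = 2
R and R = 1 and 1 = 1
(R and R) implies Q = 1 implies 1 = 5
(P iff R) iff ((R and R) implies Q) = 2 iff 5 = 2
(((R implies R) and R) implies ((Q iff Q) iff P)) iff ((P iff R) iff ((R and R) implies Q)) = 5 iff 2 = 2
(not (P and Q) implies (((Q and R) iff (P implies P)) and not Q)) and ((((R implies R) and R) implies ((Q iff Q) iff P)) iff ((P iff R) iff ((R and R) implies Q))) = 2 and 2 = 2
((Q iff ((Q iff R) implies not Q)) iff (((Q iff R) implies R) and (P iff P))) iff ((not (P and Q) implies (((Q and R) iff (P implies P)) and not Q)) and ((((R implies R) and R) implies ((Q iff Q) iff P)) iff ((P iff R) iff ((R and R) implies Q)))) = 4 iff 2 = 3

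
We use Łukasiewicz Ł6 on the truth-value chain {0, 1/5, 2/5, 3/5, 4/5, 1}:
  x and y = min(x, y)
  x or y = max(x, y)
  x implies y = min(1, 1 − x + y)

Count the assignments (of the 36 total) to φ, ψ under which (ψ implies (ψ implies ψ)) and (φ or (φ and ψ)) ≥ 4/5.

12

value 1: 6 assignments (counts)
value 4/5: 6 assignments (counts)
value 3/5: 6 assignments
value 2/5: 6 assignments
value 1/5: 6 assignments
value 0: 6 assignments
So 12 of the 36 assignments meet the threshold.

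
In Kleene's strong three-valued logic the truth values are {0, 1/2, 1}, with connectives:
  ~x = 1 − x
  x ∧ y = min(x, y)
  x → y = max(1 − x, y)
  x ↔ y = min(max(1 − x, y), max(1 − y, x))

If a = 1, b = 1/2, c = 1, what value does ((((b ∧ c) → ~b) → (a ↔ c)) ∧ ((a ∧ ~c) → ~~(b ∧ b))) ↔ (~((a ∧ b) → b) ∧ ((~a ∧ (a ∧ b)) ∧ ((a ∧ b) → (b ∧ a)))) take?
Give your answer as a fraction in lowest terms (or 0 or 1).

0

b ∧ c = 1/2 ∧ 1 = 1/2
~b = ~1/2 = 1/2
(b ∧ c) → ~b = 1/2 → 1/2 = 1/2
a ↔ c = 1 ↔ 1 = 1
((b ∧ c) → ~b) → (a ↔ c) = 1/2 → 1 = 1
~c = ~1 = 0
a ∧ ~c = 1 ∧ 0 = 0
b ∧ b = 1/2 ∧ 1/2 = 1/2
~(b ∧ b) = ~1/2 = 1/2
~~(b ∧ b) = ~1/2 = 1/2
(a ∧ ~c) → ~~(b ∧ b) = 0 → 1/2 = 1
(((b ∧ c) → ~b) → (a ↔ c)) ∧ ((a ∧ ~c) → ~~(b ∧ b)) = 1 ∧ 1 = 1
a ∧ b = 1 ∧ 1/2 = 1/2
(a ∧ b) → b = 1/2 → 1/2 = 1/2
~((a ∧ b) → b) = ~1/2 = 1/2
~a = ~1 = 0
a ∧ b = 1 ∧ 1/2 = 1/2
~a ∧ (a ∧ b) = 0 ∧ 1/2 = 0
a ∧ b = 1 ∧ 1/2 = 1/2
b ∧ a = 1/2 ∧ 1 = 1/2
(a ∧ b) → (b ∧ a) = 1/2 → 1/2 = 1/2
(~a ∧ (a ∧ b)) ∧ ((a ∧ b) → (b ∧ a)) = 0 ∧ 1/2 = 0
~((a ∧ b) → b) ∧ ((~a ∧ (a ∧ b)) ∧ ((a ∧ b) → (b ∧ a))) = 1/2 ∧ 0 = 0
((((b ∧ c) → ~b) → (a ↔ c)) ∧ ((a ∧ ~c) → ~~(b ∧ b))) ↔ (~((a ∧ b) → b) ∧ ((~a ∧ (a ∧ b)) ∧ ((a ∧ b) → (b ∧ a)))) = 1 ↔ 0 = 0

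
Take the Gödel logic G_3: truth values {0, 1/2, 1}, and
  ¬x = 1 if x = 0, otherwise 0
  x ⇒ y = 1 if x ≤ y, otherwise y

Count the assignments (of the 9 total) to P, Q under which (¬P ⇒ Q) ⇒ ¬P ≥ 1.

P = 0, Q = 0 ↦ 1  ≥
P = 0, Q = 1/2 ↦ 1  ≥
P = 0, Q = 1 ↦ 1  ≥
P = 1/2, Q = 0 ↦ 0  <
P = 1/2, Q = 1/2 ↦ 0  <
P = 1/2, Q = 1 ↦ 0  <
P = 1, Q = 0 ↦ 0  <
P = 1, Q = 1/2 ↦ 0  <
P = 1, Q = 1 ↦ 0  <
So 3 of the 9 assignments meet the threshold.

3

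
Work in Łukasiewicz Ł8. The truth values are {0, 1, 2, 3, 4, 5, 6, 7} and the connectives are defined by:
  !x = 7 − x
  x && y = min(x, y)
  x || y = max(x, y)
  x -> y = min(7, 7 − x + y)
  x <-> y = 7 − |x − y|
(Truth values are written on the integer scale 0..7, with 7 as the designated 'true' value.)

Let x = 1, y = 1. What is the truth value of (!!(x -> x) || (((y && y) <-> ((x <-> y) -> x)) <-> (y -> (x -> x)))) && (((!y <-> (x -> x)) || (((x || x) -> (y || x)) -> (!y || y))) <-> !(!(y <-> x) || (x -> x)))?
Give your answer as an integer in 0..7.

1

x -> x = 1 -> 1 = 7
!(x -> x) = !7 = 0
!!(x -> x) = !0 = 7
y && y = 1 && 1 = 1
x <-> y = 1 <-> 1 = 7
(x <-> y) -> x = 7 -> 1 = 1
(y && y) <-> ((x <-> y) -> x) = 1 <-> 1 = 7
x -> x = 1 -> 1 = 7
y -> (x -> x) = 1 -> 7 = 7
((y && y) <-> ((x <-> y) -> x)) <-> (y -> (x -> x)) = 7 <-> 7 = 7
!!(x -> x) || (((y && y) <-> ((x <-> y) -> x)) <-> (y -> (x -> x))) = 7 || 7 = 7
!y = !1 = 6
x -> x = 1 -> 1 = 7
!y <-> (x -> x) = 6 <-> 7 = 6
x || x = 1 || 1 = 1
y || x = 1 || 1 = 1
(x || x) -> (y || x) = 1 -> 1 = 7
!y = !1 = 6
!y || y = 6 || 1 = 6
((x || x) -> (y || x)) -> (!y || y) = 7 -> 6 = 6
(!y <-> (x -> x)) || (((x || x) -> (y || x)) -> (!y || y)) = 6 || 6 = 6
y <-> x = 1 <-> 1 = 7
!(y <-> x) = !7 = 0
x -> x = 1 -> 1 = 7
!(y <-> x) || (x -> x) = 0 || 7 = 7
!(!(y <-> x) || (x -> x)) = !7 = 0
((!y <-> (x -> x)) || (((x || x) -> (y || x)) -> (!y || y))) <-> !(!(y <-> x) || (x -> x)) = 6 <-> 0 = 1
(!!(x -> x) || (((y && y) <-> ((x <-> y) -> x)) <-> (y -> (x -> x)))) && (((!y <-> (x -> x)) || (((x || x) -> (y || x)) -> (!y || y))) <-> !(!(y <-> x) || (x -> x))) = 7 && 1 = 1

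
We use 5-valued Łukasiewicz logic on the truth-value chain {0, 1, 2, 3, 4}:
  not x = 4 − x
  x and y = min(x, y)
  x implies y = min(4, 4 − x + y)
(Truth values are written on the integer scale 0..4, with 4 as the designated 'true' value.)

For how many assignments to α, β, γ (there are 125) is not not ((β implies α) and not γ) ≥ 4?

value 4: 15 assignments (counts)
value 3: 23 assignments
value 2: 28 assignments
value 1: 30 assignments
value 0: 29 assignments
So 15 of the 125 assignments meet the threshold.

15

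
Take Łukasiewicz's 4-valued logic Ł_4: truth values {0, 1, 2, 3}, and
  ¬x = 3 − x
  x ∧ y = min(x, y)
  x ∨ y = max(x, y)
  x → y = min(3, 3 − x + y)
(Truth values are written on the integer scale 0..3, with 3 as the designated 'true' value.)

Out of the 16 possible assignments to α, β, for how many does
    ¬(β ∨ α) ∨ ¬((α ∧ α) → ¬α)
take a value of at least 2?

α = 0, β = 0 ↦ 3  ≥
α = 0, β = 1 ↦ 2  ≥
α = 0, β = 2 ↦ 1  <
α = 0, β = 3 ↦ 0  <
α = 1, β = 0 ↦ 2  ≥
α = 1, β = 1 ↦ 2  ≥
α = 1, β = 2 ↦ 1  <
α = 1, β = 3 ↦ 0  <
α = 2, β = 0 ↦ 1  <
α = 2, β = 1 ↦ 1  <
α = 2, β = 2 ↦ 1  <
α = 2, β = 3 ↦ 1  <
α = 3, β = 0 ↦ 3  ≥
α = 3, β = 1 ↦ 3  ≥
α = 3, β = 2 ↦ 3  ≥
α = 3, β = 3 ↦ 3  ≥
So 8 of the 16 assignments meet the threshold.

8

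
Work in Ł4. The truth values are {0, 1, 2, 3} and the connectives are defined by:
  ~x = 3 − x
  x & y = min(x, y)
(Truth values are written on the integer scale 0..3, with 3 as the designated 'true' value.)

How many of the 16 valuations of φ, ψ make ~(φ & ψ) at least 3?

7

φ = 0, ψ = 0 ↦ 3  ≥
φ = 0, ψ = 1 ↦ 3  ≥
φ = 0, ψ = 2 ↦ 3  ≥
φ = 0, ψ = 3 ↦ 3  ≥
φ = 1, ψ = 0 ↦ 3  ≥
φ = 1, ψ = 1 ↦ 2  <
φ = 1, ψ = 2 ↦ 2  <
φ = 1, ψ = 3 ↦ 2  <
φ = 2, ψ = 0 ↦ 3  ≥
φ = 2, ψ = 1 ↦ 2  <
φ = 2, ψ = 2 ↦ 1  <
φ = 2, ψ = 3 ↦ 1  <
φ = 3, ψ = 0 ↦ 3  ≥
φ = 3, ψ = 1 ↦ 2  <
φ = 3, ψ = 2 ↦ 1  <
φ = 3, ψ = 3 ↦ 0  <
So 7 of the 16 assignments meet the threshold.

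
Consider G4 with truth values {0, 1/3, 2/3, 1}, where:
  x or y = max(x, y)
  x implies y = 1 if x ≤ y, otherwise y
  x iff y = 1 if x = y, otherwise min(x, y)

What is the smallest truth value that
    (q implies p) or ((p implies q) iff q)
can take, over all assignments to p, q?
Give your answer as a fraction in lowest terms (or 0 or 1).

Take p = 0, q = 1/3:
q implies p = 1/3 implies 0 = 0
p implies q = 0 implies 1/3 = 1
(p implies q) iff q = 1 iff 1/3 = 1/3
(q implies p) or ((p implies q) iff q) = 0 or 1/3 = 1/3
No assignment yields a value below 1/3, so this is the minimum.

1/3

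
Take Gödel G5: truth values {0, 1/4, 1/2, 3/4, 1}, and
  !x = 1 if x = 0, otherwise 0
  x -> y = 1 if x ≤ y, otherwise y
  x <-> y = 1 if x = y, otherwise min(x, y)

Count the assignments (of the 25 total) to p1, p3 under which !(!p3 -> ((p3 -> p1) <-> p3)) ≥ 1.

value 1: 5 assignments (counts)
value 0: 20 assignments
So 5 of the 25 assignments meet the threshold.

5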